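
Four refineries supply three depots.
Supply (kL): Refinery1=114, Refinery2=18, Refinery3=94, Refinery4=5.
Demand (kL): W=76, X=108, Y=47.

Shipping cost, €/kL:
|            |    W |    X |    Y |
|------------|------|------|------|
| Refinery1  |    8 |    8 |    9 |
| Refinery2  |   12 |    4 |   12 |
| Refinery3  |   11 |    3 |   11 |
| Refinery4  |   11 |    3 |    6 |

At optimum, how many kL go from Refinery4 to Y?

Optimal shipments:
  Refinery1->W: 76 kL
  Refinery1->Y: 38 kL
  Refinery2->X: 14 kL
  Refinery2->Y: 4 kL
  Refinery3->X: 94 kL
  Refinery4->Y: 5 kL
Total cost = €1366.
So Refinery4→Y carries 5 kL.

5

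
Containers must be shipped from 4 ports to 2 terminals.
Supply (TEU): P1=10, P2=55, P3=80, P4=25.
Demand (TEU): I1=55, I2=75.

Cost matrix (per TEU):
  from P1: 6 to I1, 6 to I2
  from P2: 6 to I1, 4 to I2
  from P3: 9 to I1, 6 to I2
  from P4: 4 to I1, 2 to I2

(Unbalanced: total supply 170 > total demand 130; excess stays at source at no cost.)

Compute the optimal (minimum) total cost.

660

Optimal allocation:
  P1→I1: 10 × 6 = 60
  P2→I1: 45 × 6 = 270
  P2→I2: 10 × 4 = 40
  P3→I2: 40 × 6 = 240
  P4→I2: 25 × 2 = 50
Total = 60 + 270 + 40 + 240 + 50 = 660.
(Supply check: P1 ships 10; P2 ships 55; P3 ships 40; P4 ships 25.)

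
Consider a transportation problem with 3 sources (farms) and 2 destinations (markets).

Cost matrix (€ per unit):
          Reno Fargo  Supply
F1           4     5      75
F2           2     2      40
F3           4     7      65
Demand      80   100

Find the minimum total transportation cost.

700

Optimal allocation:
  F1->Reno: 15 crates
  F1->Fargo: 60 crates
  F2->Fargo: 40 crates
  F3->Reno: 65 crates
Total cost = €700.
(Supply check: F1 ships 75; F2 ships 40; F3 ships 65.)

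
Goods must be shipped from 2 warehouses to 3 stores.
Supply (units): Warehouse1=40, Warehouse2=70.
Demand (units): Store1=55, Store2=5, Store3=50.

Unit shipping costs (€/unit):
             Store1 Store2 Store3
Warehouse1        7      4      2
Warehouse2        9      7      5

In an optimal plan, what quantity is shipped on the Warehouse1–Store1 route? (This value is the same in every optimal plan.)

The minimum-cost plan:
  Warehouse1→Store2: 5 units
  Warehouse1→Store3: 35 units
  Warehouse2→Store1: 55 units
  Warehouse2→Store3: 15 units
Total cost = €660.
The route Warehouse1→Store1 is not used.

0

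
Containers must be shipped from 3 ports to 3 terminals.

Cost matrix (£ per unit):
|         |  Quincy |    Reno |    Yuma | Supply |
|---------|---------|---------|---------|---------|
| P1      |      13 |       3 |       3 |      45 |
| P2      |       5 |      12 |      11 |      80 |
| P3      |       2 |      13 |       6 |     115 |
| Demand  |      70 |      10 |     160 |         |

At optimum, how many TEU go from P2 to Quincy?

Optimal shipments:
  P1→Reno: 10 × £3 = £30
  P1→Yuma: 35 × £3 = £105
  P2→Quincy: 70 × £5 = £350
  P2→Yuma: 10 × £11 = £110
  P3→Yuma: 115 × £6 = £690
Total cost = £1285.
So P2→Quincy carries 70 TEU.

70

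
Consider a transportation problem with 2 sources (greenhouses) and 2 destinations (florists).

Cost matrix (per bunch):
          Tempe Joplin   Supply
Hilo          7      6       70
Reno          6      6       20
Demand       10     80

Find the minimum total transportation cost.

540

Optimal allocation:
  Hilo–Joplin: 70 × 6 = 420
  Reno–Tempe: 10 × 6 = 60
  Reno–Joplin: 10 × 6 = 60
Total = 420 + 60 + 60 = 540.
(Supply check: Hilo ships 70; Reno ships 20.)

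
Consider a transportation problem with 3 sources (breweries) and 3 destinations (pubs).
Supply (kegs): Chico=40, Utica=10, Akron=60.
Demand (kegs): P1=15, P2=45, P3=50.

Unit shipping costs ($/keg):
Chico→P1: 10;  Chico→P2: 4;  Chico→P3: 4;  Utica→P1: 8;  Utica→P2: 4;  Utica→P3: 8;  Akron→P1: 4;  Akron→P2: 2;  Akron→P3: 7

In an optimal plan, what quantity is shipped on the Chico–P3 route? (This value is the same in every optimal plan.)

40

Solving gives:
  Chico→P3: 40 × $4 = $160
  Utica→P3: 10 × $8 = $80
  Akron→P1: 15 × $4 = $60
  Akron→P2: 45 × $2 = $90
Total cost = $390.
So Chico→P3 carries 40 kegs.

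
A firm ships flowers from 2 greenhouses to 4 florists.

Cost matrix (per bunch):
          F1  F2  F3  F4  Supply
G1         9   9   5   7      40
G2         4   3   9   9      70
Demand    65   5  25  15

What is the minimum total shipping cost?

505

A cheapest plan:
  G1 to F3: 25 × 5 = 125
  G1 to F4: 15 × 7 = 105
  G2 to F1: 65 × 4 = 260
  G2 to F2: 5 × 3 = 15
Total = 125 + 105 + 260 + 15 = 505.
(Supply check: G1 ships 40; G2 ships 70.)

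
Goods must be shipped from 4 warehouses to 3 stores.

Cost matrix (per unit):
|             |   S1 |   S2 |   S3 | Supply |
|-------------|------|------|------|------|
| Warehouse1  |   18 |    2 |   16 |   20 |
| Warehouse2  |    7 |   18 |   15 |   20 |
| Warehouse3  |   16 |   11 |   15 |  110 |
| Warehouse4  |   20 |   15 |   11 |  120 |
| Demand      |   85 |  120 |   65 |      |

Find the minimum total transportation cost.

3255

One minimum-cost allocation:
  Warehouse1→S2: 20 × 2 = 40
  Warehouse2→S1: 20 × 7 = 140
  Warehouse3→S1: 65 × 16 = 1040
  Warehouse3→S2: 45 × 11 = 495
  Warehouse4→S2: 55 × 15 = 825
  Warehouse4→S3: 65 × 11 = 715
Total = 40 + 140 + 1040 + 495 + 825 + 715 = 3255.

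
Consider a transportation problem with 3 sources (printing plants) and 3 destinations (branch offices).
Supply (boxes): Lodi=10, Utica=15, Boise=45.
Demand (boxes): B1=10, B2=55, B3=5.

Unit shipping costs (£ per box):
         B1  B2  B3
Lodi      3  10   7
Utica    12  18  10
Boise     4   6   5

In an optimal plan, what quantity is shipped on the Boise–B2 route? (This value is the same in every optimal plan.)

45

The minimum-cost plan:
  Lodi->B1: 10 boxes
  Utica->B2: 10 boxes
  Utica->B3: 5 boxes
  Boise->B2: 45 boxes
Total cost = £530.
So Boise→B2 carries 45 boxes.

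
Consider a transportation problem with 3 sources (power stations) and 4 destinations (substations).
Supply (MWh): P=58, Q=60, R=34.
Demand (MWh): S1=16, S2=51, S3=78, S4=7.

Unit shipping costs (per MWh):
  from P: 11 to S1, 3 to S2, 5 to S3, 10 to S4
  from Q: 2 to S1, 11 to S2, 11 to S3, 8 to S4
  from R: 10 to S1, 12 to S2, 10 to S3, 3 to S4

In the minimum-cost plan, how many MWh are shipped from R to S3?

The minimum-cost plan:
  P→S2: 51 × 3 = 153
  P→S3: 7 × 5 = 35
  Q→S1: 16 × 2 = 32
  Q→S3: 44 × 11 = 484
  R→S3: 27 × 10 = 270
  R→S4: 7 × 3 = 21
Total cost = 995.
So R→S3 carries 27 MWh.

27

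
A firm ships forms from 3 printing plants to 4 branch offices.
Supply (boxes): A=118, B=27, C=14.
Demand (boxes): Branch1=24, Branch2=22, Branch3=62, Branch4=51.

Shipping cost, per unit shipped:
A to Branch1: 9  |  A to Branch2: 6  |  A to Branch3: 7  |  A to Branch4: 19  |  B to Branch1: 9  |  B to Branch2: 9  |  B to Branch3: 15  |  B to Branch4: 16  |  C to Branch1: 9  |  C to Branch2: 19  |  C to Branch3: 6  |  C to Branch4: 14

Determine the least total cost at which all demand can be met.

1600

Optimal allocation:
  A->Branch1: 24 × 9 = 216
  A->Branch2: 22 × 6 = 132
  A->Branch3: 62 × 7 = 434
  A->Branch4: 10 × 19 = 190
  B->Branch4: 27 × 16 = 432
  C->Branch4: 14 × 14 = 196
Total = 216 + 132 + 434 + 190 + 432 + 196 = 1600.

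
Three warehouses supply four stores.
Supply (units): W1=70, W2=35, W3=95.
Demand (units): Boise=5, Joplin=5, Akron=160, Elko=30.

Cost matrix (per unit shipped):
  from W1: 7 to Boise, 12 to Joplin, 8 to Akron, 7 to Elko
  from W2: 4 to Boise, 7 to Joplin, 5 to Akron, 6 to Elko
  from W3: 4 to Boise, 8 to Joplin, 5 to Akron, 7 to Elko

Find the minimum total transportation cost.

1185

Optimal allocation:
  W1->Akron: 40 × 8 = 320
  W1->Elko: 30 × 7 = 210
  W2->Boise: 5 × 4 = 20
  W2->Joplin: 5 × 7 = 35
  W2->Akron: 25 × 5 = 125
  W3->Akron: 95 × 5 = 475
Total = 320 + 210 + 20 + 35 + 125 + 475 = 1185.
(Supply check: W1 ships 70; W2 ships 35; W3 ships 95.)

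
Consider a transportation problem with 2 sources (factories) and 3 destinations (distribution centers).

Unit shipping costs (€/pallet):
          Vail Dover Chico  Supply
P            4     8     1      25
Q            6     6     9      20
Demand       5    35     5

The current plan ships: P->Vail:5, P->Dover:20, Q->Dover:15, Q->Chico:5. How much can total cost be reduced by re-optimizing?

50

Current plan cost = 5·4 + 20·8 + 15·6 + 5·9 = €315.
Optimal plan:
  P–Vail: 5 × €4 = €20
  P–Dover: 15 × €8 = €120
  P–Chico: 5 × €1 = €5
  Q–Dover: 20 × €6 = €120
Optimal cost = €265.
Saving = 315 − 265 = €50.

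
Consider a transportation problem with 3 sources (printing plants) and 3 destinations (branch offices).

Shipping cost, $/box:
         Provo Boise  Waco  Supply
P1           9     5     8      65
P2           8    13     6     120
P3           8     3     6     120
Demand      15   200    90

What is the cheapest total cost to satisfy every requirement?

A cheapest plan:
  P1→Boise: 65 × $5 = $325
  P2→Provo: 15 × $8 = $120
  P2→Boise: 15 × $13 = $195
  P2→Waco: 90 × $6 = $540
  P3→Boise: 120 × $3 = $360
Total = 325 + 120 + 195 + 540 + 360 = $1540.
(Supply check: P1 ships 65; P2 ships 120; P3 ships 120.)

1540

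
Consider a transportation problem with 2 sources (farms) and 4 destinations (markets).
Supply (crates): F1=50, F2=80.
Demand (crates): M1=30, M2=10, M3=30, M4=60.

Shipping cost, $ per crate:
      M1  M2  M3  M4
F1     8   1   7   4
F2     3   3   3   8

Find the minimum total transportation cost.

One minimum-cost allocation:
  F1→M4: 50 × $4 = $200
  F2→M1: 30 × $3 = $90
  F2→M2: 10 × $3 = $30
  F2→M3: 30 × $3 = $90
  F2→M4: 10 × $8 = $80
Total = 200 + 90 + 30 + 90 + 80 = $490.
(Supply check: F1 ships 50; F2 ships 80.)

490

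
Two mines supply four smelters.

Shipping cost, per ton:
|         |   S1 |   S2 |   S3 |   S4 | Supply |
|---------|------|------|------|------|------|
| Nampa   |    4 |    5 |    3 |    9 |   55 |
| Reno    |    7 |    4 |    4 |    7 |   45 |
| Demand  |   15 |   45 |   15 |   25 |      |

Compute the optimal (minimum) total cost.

One minimum-cost allocation:
  Nampa–S1: 15 × 4 = 60
  Nampa–S2: 25 × 5 = 125
  Nampa–S3: 15 × 3 = 45
  Reno–S2: 20 × 4 = 80
  Reno–S4: 25 × 7 = 175
Total = 60 + 125 + 45 + 80 + 175 = 485.
(Supply check: Nampa ships 55; Reno ships 45.)

485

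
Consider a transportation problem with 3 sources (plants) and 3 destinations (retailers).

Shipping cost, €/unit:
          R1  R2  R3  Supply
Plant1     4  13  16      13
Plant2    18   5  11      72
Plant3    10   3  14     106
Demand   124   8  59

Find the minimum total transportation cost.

1891

One minimum-cost allocation:
  Plant1–R1: 13 × €4 = €52
  Plant2–R1: 5 × €18 = €90
  Plant2–R2: 8 × €5 = €40
  Plant2–R3: 59 × €11 = €649
  Plant3–R1: 106 × €10 = €1060
Total = 52 + 90 + 40 + 649 + 1060 = €1891.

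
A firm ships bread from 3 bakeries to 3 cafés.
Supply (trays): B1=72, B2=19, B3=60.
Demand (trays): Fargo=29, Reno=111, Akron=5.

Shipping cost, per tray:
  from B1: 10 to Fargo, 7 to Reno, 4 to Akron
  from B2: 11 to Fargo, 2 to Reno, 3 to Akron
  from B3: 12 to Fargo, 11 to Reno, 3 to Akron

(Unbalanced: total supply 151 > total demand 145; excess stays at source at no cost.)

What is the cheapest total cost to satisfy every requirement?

One minimum-cost allocation:
  B1->Reno: 72 × 7 = 504
  B2->Reno: 19 × 2 = 38
  B3->Fargo: 29 × 12 = 348
  B3->Reno: 20 × 11 = 220
  B3->Akron: 5 × 3 = 15
Total = 504 + 38 + 348 + 220 + 15 = 1125.

1125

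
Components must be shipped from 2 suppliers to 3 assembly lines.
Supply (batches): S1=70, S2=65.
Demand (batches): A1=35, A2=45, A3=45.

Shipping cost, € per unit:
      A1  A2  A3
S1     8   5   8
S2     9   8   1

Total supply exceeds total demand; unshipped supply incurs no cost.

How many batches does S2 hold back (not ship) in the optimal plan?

10

An optimal plan:
  S1->A1: 25 × €8 = €200
  S1->A2: 45 × €5 = €225
  S2->A1: 10 × €9 = €90
  S2->A3: 45 × €1 = €45
Total cost = €560.
S2 ships 55 of its 65, leaving 10.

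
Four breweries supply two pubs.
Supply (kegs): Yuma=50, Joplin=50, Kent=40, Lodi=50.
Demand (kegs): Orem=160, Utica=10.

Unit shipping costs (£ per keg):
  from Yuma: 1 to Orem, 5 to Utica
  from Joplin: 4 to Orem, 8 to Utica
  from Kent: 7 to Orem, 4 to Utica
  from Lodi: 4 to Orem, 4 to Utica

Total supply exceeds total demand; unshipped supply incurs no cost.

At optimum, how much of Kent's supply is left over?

20

Minimum-cost shipments:
  Yuma–Orem: 50 × £1 = £50
  Joplin–Orem: 50 × £4 = £200
  Kent–Orem: 10 × £7 = £70
  Kent–Utica: 10 × £4 = £40
  Lodi–Orem: 50 × £4 = £200
Total cost = £560.
Kent ships 20 of its 40, leaving 20.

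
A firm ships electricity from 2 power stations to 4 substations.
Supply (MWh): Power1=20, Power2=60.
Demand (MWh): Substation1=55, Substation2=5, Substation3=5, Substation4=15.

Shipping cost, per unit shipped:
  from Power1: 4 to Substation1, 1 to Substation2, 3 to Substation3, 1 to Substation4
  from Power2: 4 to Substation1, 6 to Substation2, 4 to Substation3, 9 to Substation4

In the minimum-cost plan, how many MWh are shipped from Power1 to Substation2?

The minimum-cost plan:
  Power1–Substation2: 5 MWh
  Power1–Substation4: 15 MWh
  Power2–Substation1: 55 MWh
  Power2–Substation3: 5 MWh
Total cost = 260.
So Power1→Substation2 carries 5 MWh.

5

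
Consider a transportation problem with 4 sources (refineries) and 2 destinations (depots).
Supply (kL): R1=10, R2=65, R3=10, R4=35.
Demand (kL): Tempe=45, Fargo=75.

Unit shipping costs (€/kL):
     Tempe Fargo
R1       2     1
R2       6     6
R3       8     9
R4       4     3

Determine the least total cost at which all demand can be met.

A cheapest plan:
  R1–Fargo: 10 × €1 = €10
  R2–Tempe: 35 × €6 = €210
  R2–Fargo: 30 × €6 = €180
  R3–Tempe: 10 × €8 = €80
  R4–Fargo: 35 × €3 = €105
Total = 10 + 210 + 180 + 80 + 105 = €585.
(Supply check: R1 ships 10; R2 ships 65; R3 ships 10; R4 ships 35.)

585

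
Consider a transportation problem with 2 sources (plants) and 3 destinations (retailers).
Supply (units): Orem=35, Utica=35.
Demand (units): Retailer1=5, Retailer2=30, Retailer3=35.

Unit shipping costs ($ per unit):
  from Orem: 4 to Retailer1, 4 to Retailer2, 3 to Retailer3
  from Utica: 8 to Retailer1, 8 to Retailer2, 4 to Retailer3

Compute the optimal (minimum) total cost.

280

One minimum-cost allocation:
  Orem to Retailer1: 5 × $4 = $20
  Orem to Retailer2: 30 × $4 = $120
  Utica to Retailer3: 35 × $4 = $140
Total = 20 + 120 + 140 = $280.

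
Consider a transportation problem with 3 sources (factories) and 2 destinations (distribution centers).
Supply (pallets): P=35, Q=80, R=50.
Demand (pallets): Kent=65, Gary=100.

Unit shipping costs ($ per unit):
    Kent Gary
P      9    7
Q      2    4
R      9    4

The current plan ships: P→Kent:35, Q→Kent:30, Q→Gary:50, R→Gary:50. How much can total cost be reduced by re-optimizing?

140

Current plan cost = 35·9 + 30·2 + 50·4 + 50·4 = $775.
Optimal plan:
  P to Gary: 35 × $7 = $245
  Q to Kent: 65 × $2 = $130
  Q to Gary: 15 × $4 = $60
  R to Gary: 50 × $4 = $200
Optimal cost = $635.
Saving = 775 − 635 = $140.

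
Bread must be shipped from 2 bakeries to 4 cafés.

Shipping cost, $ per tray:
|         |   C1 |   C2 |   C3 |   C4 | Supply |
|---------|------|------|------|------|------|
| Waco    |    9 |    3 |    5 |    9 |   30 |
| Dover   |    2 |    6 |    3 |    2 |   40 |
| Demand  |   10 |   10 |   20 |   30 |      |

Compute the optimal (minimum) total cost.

210

A cheapest plan:
  Waco–C2: 10 × $3 = $30
  Waco–C3: 20 × $5 = $100
  Dover–C1: 10 × $2 = $20
  Dover–C4: 30 × $2 = $60
Total = 30 + 100 + 20 + 60 = $210.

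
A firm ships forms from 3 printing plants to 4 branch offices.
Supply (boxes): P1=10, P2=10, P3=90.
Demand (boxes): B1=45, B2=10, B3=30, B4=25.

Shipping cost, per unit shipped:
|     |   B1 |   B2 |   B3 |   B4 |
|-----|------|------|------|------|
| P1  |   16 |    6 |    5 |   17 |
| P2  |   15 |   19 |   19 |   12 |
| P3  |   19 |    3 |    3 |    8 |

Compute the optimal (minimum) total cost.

A cheapest plan:
  P1→B1: 10 boxes
  P2→B1: 10 boxes
  P3→B1: 25 boxes
  P3→B2: 10 boxes
  P3→B3: 30 boxes
  P3→B4: 25 boxes
Total cost = 1105.

1105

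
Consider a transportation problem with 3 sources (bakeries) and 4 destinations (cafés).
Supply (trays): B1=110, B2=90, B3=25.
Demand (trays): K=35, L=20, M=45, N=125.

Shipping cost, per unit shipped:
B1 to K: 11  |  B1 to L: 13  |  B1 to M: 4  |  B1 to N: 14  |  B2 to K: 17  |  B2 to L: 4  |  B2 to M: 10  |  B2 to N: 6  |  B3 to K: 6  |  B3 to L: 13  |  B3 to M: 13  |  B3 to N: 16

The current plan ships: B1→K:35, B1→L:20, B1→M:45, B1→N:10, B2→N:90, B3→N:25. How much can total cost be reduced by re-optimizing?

195

Current plan cost = 35·11 + 20·13 + 45·4 + 10·14 + 90·6 + 25·16 = 1905.
Optimal plan:
  B1 to K: 10 trays
  B1 to M: 45 trays
  B1 to N: 55 trays
  B2 to L: 20 trays
  B2 to N: 70 trays
  B3 to K: 25 trays
Optimal cost = 1710.
Saving = 1905 − 1710 = 195.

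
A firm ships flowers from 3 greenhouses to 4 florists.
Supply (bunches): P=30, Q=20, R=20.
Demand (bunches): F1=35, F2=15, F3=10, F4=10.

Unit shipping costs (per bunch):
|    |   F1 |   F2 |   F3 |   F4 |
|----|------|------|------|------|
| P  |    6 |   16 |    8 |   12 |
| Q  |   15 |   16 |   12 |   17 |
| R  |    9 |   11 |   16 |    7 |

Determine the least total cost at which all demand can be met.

630

One minimum-cost allocation:
  P->F1: 30 × 6 = 180
  Q->F2: 10 × 16 = 160
  Q->F3: 10 × 12 = 120
  R->F1: 5 × 9 = 45
  R->F2: 5 × 11 = 55
  R->F4: 10 × 7 = 70
Total = 180 + 160 + 120 + 45 + 55 + 70 = 630.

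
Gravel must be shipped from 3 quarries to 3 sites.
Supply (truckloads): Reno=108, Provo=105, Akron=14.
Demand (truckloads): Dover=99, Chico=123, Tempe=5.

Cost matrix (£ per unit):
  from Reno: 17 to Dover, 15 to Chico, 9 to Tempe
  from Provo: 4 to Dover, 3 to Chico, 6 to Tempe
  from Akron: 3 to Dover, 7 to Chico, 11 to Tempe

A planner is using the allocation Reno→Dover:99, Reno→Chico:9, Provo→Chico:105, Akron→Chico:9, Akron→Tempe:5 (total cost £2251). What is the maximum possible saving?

219

Current plan cost = 99·17 + 9·15 + 105·3 + 9·7 + 5·11 = £2251.
Optimal plan:
  Reno→Chico: 103 × £15 = £1545
  Reno→Tempe: 5 × £9 = £45
  Provo→Dover: 85 × £4 = £340
  Provo→Chico: 20 × £3 = £60
  Akron→Dover: 14 × £3 = £42
Optimal cost = £2032.
Saving = 2251 − 2032 = £219.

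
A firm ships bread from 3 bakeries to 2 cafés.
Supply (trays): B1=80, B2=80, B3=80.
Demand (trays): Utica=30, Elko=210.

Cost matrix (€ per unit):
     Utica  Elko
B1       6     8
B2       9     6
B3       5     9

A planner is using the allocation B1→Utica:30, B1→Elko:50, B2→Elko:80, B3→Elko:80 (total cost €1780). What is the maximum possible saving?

Current plan cost = 30·6 + 50·8 + 80·6 + 80·9 = €1780.
Optimal plan:
  B1 to Elko: 80 × €8 = €640
  B2 to Elko: 80 × €6 = €480
  B3 to Utica: 30 × €5 = €150
  B3 to Elko: 50 × €9 = €450
Optimal cost = €1720.
Saving = 1780 − 1720 = €60.

60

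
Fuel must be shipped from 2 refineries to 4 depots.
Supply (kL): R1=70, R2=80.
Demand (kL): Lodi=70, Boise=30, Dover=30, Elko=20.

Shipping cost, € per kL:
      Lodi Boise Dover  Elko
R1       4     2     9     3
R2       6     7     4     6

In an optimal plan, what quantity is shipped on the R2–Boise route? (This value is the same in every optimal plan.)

Optimal shipments:
  R1->Lodi: 20 × €4 = €80
  R1->Boise: 30 × €2 = €60
  R1->Elko: 20 × €3 = €60
  R2->Lodi: 50 × €6 = €300
  R2->Dover: 30 × €4 = €120
Total cost = €620.
The route R2→Boise is not used.

0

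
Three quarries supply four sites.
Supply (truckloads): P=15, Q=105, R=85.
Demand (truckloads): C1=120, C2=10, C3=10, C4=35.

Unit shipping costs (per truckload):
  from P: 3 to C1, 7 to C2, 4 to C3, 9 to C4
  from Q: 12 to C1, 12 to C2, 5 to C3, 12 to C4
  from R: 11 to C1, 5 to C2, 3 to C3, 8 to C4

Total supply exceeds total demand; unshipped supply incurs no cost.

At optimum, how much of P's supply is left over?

Minimum-cost shipments:
  P–C1: 15 × 3 = 45
  Q–C1: 75 × 12 = 900
  R–C1: 30 × 11 = 330
  R–C2: 10 × 5 = 50
  R–C3: 10 × 3 = 30
  R–C4: 35 × 8 = 280
Total cost = 1635.
P ships 15 of its 15, leaving 0.

0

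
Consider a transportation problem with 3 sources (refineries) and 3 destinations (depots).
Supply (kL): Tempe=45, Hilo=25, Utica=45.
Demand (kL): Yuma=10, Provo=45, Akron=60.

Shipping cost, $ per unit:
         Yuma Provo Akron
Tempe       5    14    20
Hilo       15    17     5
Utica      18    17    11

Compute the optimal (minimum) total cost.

An optimal shipping plan:
  Tempe→Yuma: 10 × $5 = $50
  Tempe→Provo: 35 × $14 = $490
  Hilo→Akron: 25 × $5 = $125
  Utica→Provo: 10 × $17 = $170
  Utica→Akron: 35 × $11 = $385
Total = 50 + 490 + 125 + 170 + 385 = $1220.
(Supply check: Tempe ships 45; Hilo ships 25; Utica ships 45.)

1220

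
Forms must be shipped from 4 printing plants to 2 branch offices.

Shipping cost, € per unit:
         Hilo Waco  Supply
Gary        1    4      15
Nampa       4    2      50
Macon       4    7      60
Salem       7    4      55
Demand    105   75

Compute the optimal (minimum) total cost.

635

An optimal shipping plan:
  Gary->Hilo: 15 × €1 = €15
  Nampa->Hilo: 30 × €4 = €120
  Nampa->Waco: 20 × €2 = €40
  Macon->Hilo: 60 × €4 = €240
  Salem->Waco: 55 × €4 = €220
Total = 15 + 120 + 40 + 240 + 220 = €635.
(Supply check: Gary ships 15; Nampa ships 50; Macon ships 60; Salem ships 55.)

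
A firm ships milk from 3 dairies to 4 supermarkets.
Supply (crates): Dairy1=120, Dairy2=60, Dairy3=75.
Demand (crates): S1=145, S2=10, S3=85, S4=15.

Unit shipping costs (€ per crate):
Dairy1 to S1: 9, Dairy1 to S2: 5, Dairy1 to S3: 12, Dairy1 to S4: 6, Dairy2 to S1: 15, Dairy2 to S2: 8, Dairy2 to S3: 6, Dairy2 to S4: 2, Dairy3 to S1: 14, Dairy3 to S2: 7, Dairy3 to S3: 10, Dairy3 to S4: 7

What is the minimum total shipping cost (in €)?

A cheapest plan:
  Dairy1–S1: 120 × €9 = €1080
  Dairy2–S3: 45 × €6 = €270
  Dairy2–S4: 15 × €2 = €30
  Dairy3–S1: 25 × €14 = €350
  Dairy3–S2: 10 × €7 = €70
  Dairy3–S3: 40 × €10 = €400
Total = 1080 + 270 + 30 + 350 + 70 + 400 = €2200.

2200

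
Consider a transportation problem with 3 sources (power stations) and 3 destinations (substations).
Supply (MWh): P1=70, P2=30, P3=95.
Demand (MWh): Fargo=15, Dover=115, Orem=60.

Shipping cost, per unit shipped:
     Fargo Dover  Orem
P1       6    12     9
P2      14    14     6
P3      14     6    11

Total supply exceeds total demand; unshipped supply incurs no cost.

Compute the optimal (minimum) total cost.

Optimal allocation:
  P1->Fargo: 15 × 6 = 90
  P1->Dover: 20 × 12 = 240
  P1->Orem: 30 × 9 = 270
  P2->Orem: 30 × 6 = 180
  P3->Dover: 95 × 6 = 570
Total = 90 + 240 + 270 + 180 + 570 = 1350.

1350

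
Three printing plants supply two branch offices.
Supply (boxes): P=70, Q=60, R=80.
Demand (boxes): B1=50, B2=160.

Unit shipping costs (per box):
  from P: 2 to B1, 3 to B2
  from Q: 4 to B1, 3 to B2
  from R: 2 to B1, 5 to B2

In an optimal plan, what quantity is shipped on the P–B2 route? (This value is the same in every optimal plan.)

The minimum-cost plan:
  P->B2: 70 × 3 = 210
  Q->B2: 60 × 3 = 180
  R->B1: 50 × 2 = 100
  R->B2: 30 × 5 = 150
Total cost = 640.
So P→B2 carries 70 boxes.

70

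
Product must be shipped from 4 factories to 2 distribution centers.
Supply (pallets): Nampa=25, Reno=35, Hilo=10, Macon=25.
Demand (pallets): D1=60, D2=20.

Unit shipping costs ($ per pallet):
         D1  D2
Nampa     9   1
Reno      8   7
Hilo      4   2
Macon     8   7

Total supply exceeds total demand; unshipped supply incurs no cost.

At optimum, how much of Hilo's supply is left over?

An optimal plan:
  Nampa to D2: 20 pallets
  Reno to D1: 35 pallets
  Hilo to D1: 10 pallets
  Macon to D1: 15 pallets
Total cost = $460.
Hilo ships 10 of its 10, leaving 0.

0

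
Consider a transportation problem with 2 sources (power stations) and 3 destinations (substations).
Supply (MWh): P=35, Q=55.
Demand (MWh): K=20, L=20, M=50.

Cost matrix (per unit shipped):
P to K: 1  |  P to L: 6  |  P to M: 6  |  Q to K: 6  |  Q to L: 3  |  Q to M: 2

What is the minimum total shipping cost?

A cheapest plan:
  P to K: 20 × 1 = 20
  P to L: 15 × 6 = 90
  Q to L: 5 × 3 = 15
  Q to M: 50 × 2 = 100
Total = 20 + 90 + 15 + 100 = 225.
(Supply check: P ships 35; Q ships 55.)

225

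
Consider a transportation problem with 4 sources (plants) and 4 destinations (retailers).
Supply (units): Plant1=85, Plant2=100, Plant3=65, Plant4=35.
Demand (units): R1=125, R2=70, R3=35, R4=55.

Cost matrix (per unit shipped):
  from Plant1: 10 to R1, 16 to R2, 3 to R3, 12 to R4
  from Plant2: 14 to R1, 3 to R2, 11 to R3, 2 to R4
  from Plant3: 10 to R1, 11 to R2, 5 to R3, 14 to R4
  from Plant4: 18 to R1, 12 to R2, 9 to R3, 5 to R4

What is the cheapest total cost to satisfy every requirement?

1810

An optimal shipping plan:
  Plant1→R1: 60 × 10 = 600
  Plant1→R3: 25 × 3 = 75
  Plant2→R2: 70 × 3 = 210
  Plant2→R4: 30 × 2 = 60
  Plant3→R1: 65 × 10 = 650
  Plant4→R3: 10 × 9 = 90
  Plant4→R4: 25 × 5 = 125
Total = 600 + 75 + 210 + 60 + 650 + 90 + 125 = 1810.
(Supply check: Plant1 ships 85; Plant2 ships 100; Plant3 ships 65; Plant4 ships 35.)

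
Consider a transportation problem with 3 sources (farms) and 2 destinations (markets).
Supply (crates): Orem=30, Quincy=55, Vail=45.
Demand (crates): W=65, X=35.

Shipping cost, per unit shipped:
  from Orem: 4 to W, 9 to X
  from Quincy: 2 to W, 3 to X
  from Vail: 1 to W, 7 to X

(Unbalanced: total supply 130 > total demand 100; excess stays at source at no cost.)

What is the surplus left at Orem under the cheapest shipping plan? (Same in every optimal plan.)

30

Minimum-cost shipments:
  Quincy–W: 20 × 2 = 40
  Quincy–X: 35 × 3 = 105
  Vail–W: 45 × 1 = 45
Total cost = 190.
Orem ships 0 of its 30, leaving 30.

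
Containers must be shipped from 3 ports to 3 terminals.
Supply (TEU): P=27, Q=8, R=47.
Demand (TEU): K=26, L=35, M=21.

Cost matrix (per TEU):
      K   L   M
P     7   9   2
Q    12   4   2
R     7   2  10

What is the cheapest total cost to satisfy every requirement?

One minimum-cost allocation:
  P→K: 14 × 7 = 98
  P→M: 13 × 2 = 26
  Q→M: 8 × 2 = 16
  R→K: 12 × 7 = 84
  R→L: 35 × 2 = 70
Total = 98 + 26 + 16 + 84 + 70 = 294.

294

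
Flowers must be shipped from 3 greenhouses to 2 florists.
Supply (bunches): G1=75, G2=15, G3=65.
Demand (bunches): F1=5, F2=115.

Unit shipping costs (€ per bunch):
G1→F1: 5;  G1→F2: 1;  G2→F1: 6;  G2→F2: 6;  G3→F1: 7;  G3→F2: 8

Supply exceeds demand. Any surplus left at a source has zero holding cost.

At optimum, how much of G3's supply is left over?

Minimum-cost shipments:
  G1–F2: 75 bunches
  G2–F2: 15 bunches
  G3–F1: 5 bunches
  G3–F2: 25 bunches
Total cost = €400.
G3 ships 30 of its 65, leaving 35.

35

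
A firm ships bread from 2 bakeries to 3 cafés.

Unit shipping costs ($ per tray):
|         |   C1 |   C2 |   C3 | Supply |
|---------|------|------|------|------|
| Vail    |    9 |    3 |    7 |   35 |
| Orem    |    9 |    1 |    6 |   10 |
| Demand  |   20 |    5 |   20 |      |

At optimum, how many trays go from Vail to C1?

Solving gives:
  Vail to C1: 20 × $9 = $180
  Vail to C3: 15 × $7 = $105
  Orem to C2: 5 × $1 = $5
  Orem to C3: 5 × $6 = $30
Total cost = $320.
So Vail→C1 carries 20 trays.

20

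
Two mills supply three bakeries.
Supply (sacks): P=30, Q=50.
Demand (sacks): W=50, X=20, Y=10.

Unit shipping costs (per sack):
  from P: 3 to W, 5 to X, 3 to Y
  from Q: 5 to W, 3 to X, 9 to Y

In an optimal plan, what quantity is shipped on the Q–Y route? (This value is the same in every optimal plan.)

0

Solving gives:
  P->W: 20 × 3 = 60
  P->Y: 10 × 3 = 30
  Q->W: 30 × 5 = 150
  Q->X: 20 × 3 = 60
Total cost = 300.
The route Q→Y is not used.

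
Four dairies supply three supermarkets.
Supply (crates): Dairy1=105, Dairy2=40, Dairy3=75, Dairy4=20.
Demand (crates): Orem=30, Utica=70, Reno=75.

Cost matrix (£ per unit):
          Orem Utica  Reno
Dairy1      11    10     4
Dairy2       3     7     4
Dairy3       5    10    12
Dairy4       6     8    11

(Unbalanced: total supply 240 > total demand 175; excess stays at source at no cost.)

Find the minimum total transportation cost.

990

Optimal allocation:
  Dairy1->Reno: 75 × £4 = £300
  Dairy2->Utica: 40 × £7 = £280
  Dairy3->Orem: 30 × £5 = £150
  Dairy3->Utica: 10 × £10 = £100
  Dairy4->Utica: 20 × £8 = £160
Total = 300 + 280 + 150 + 100 + 160 = £990.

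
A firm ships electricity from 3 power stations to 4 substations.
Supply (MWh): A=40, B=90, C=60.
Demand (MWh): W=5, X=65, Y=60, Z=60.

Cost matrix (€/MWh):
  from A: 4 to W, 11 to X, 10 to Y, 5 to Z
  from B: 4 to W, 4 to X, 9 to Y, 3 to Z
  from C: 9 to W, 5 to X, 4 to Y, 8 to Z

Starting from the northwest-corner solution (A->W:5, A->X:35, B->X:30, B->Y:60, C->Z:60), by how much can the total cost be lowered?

Current plan cost = 5·4 + 35·11 + 30·4 + 60·9 + 60·8 = €1545.
Optimal plan:
  A–W: 5 MWh
  A–Z: 35 MWh
  B–X: 65 MWh
  B–Z: 25 MWh
  C–Y: 60 MWh
Optimal cost = €770.
Saving = 1545 − 770 = €775.

775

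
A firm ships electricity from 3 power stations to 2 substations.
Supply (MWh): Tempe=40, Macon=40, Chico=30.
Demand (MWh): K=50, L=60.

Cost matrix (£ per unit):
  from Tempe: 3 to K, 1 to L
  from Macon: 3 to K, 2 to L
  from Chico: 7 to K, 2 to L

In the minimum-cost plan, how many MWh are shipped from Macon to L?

0

The minimum-cost plan:
  Tempe→K: 10 × £3 = £30
  Tempe→L: 30 × £1 = £30
  Macon→K: 40 × £3 = £120
  Chico→L: 30 × £2 = £60
Total cost = £240.
The route Macon→L is not used.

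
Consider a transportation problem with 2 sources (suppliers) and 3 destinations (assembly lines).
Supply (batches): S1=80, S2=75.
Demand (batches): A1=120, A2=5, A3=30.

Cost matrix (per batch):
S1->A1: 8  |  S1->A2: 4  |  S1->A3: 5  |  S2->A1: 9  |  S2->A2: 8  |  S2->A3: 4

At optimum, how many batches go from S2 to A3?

30

Solving gives:
  S1 to A1: 75 × 8 = 600
  S1 to A2: 5 × 4 = 20
  S2 to A1: 45 × 9 = 405
  S2 to A3: 30 × 4 = 120
Total cost = 1145.
So S2→A3 carries 30 batches.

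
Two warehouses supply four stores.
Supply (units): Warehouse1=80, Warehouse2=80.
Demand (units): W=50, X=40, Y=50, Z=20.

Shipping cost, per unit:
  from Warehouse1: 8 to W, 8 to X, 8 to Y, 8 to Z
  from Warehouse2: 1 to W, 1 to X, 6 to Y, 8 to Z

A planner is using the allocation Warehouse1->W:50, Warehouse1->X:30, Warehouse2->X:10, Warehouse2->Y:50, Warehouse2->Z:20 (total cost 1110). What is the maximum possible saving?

390

Current plan cost = 50·8 + 30·8 + 10·1 + 50·6 + 20·8 = 1110.
Optimal plan:
  Warehouse1→W: 10 × 8 = 80
  Warehouse1→Y: 50 × 8 = 400
  Warehouse1→Z: 20 × 8 = 160
  Warehouse2→W: 40 × 1 = 40
  Warehouse2→X: 40 × 1 = 40
Optimal cost = 720.
Saving = 1110 − 720 = 390.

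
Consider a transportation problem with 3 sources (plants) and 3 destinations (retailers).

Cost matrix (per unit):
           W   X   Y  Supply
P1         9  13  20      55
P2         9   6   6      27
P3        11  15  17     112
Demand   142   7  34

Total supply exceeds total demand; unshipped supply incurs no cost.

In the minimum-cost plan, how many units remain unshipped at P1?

An optimal plan:
  P1→W: 48 × 9 = 432
  P1→X: 7 × 13 = 91
  P2→Y: 27 × 6 = 162
  P3→W: 94 × 11 = 1034
  P3→Y: 7 × 17 = 119
Total cost = 1838.
P1 ships 55 of its 55, leaving 0.

0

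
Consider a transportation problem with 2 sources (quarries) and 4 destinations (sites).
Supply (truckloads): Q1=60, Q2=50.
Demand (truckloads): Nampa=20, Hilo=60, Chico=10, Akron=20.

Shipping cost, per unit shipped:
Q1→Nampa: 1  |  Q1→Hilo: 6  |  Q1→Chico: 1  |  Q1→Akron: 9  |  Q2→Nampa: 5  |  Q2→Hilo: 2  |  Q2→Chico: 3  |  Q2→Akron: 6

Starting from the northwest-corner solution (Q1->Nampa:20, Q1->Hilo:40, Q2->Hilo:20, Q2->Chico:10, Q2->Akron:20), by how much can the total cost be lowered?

Current plan cost = 20·1 + 40·6 + 20·2 + 10·3 + 20·6 = 450.
Optimal plan:
  Q1→Nampa: 20 × 1 = 20
  Q1→Hilo: 10 × 6 = 60
  Q1→Chico: 10 × 1 = 10
  Q1→Akron: 20 × 9 = 180
  Q2→Hilo: 50 × 2 = 100
Optimal cost = 370.
Saving = 450 − 370 = 80.

80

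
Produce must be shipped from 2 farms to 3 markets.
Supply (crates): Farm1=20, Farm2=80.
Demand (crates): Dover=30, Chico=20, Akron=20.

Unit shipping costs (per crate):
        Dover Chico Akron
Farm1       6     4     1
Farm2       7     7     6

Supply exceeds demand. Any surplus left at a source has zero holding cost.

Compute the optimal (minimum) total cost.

370

A cheapest plan:
  Farm1->Akron: 20 × 1 = 20
  Farm2->Dover: 30 × 7 = 210
  Farm2->Chico: 20 × 7 = 140
Total = 20 + 210 + 140 = 370.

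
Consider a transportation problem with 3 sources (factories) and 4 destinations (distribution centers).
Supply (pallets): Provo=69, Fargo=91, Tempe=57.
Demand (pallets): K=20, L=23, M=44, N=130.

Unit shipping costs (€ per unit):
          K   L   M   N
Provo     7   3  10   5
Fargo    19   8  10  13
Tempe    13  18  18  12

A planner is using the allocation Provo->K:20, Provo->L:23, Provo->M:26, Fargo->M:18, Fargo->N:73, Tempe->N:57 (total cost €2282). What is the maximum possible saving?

Current plan cost = 20·7 + 23·3 + 26·10 + 18·10 + 73·13 + 57·12 = €2282.
Optimal plan:
  Provo to N: 69 × €5 = €345
  Fargo to L: 23 × €8 = €184
  Fargo to M: 44 × €10 = €440
  Fargo to N: 24 × €13 = €312
  Tempe to K: 20 × €13 = €260
  Tempe to N: 37 × €12 = €444
Optimal cost = €1985.
Saving = 2282 − 1985 = €297.

297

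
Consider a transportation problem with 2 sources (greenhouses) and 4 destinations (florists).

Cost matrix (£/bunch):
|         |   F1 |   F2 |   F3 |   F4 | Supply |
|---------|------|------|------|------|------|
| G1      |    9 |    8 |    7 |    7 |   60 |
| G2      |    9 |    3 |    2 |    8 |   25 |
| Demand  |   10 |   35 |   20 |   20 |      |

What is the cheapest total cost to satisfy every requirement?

525

One minimum-cost allocation:
  G1→F1: 10 bunches
  G1→F2: 10 bunches
  G1→F3: 20 bunches
  G1→F4: 20 bunches
  G2→F2: 25 bunches
Total cost = £525.
(Supply check: G1 ships 60; G2 ships 25.)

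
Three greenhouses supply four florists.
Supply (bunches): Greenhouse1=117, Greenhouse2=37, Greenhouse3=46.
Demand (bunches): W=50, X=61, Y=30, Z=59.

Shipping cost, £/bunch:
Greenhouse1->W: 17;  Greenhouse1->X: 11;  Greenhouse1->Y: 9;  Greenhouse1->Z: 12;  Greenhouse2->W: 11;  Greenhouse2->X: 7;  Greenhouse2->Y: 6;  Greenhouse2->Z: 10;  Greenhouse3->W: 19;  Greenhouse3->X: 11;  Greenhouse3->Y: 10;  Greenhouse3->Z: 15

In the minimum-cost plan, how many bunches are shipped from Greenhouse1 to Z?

59

Optimal shipments:
  Greenhouse1->W: 13 × £17 = £221
  Greenhouse1->X: 15 × £11 = £165
  Greenhouse1->Y: 30 × £9 = £270
  Greenhouse1->Z: 59 × £12 = £708
  Greenhouse2->W: 37 × £11 = £407
  Greenhouse3->X: 46 × £11 = £506
Total cost = £2277.
So Greenhouse1→Z carries 59 bunches.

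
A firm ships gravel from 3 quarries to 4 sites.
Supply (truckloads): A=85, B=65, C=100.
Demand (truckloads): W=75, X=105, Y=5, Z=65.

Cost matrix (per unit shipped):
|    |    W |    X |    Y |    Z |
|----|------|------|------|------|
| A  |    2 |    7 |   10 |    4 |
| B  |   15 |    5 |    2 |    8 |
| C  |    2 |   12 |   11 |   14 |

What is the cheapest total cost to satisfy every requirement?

1160

An optimal shipping plan:
  A to X: 20 × 7 = 140
  A to Z: 65 × 4 = 260
  B to X: 60 × 5 = 300
  B to Y: 5 × 2 = 10
  C to W: 75 × 2 = 150
  C to X: 25 × 12 = 300
Total = 140 + 260 + 300 + 10 + 150 + 300 = 1160.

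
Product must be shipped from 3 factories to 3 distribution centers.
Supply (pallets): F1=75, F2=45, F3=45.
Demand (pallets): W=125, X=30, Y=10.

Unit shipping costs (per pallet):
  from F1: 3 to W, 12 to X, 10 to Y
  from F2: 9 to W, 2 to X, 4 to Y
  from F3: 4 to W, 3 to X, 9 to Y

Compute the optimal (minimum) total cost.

A cheapest plan:
  F1→W: 75 × 3 = 225
  F2→W: 5 × 9 = 45
  F2→X: 30 × 2 = 60
  F2→Y: 10 × 4 = 40
  F3→W: 45 × 4 = 180
Total = 225 + 45 + 60 + 40 + 180 = 550.

550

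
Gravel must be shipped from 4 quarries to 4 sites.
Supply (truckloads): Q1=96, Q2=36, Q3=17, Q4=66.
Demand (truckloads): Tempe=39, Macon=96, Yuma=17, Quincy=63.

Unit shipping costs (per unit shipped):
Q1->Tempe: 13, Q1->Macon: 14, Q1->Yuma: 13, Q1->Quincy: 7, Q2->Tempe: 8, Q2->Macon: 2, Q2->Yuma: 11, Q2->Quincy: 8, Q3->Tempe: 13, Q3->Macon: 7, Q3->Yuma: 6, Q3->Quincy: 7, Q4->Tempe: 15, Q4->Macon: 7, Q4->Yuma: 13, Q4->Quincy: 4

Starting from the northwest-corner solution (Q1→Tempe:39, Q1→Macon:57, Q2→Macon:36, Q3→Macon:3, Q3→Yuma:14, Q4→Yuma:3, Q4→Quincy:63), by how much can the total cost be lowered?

249

Current plan cost = 39·13 + 57·14 + 36·2 + 3·7 + 14·6 + 3·13 + 63·4 = 1773.
Optimal plan:
  Q1–Tempe: 39 × 13 = 507
  Q1–Quincy: 57 × 7 = 399
  Q2–Macon: 36 × 2 = 72
  Q3–Yuma: 17 × 6 = 102
  Q4–Macon: 60 × 7 = 420
  Q4–Quincy: 6 × 4 = 24
Optimal cost = 1524.
Saving = 1773 − 1524 = 249.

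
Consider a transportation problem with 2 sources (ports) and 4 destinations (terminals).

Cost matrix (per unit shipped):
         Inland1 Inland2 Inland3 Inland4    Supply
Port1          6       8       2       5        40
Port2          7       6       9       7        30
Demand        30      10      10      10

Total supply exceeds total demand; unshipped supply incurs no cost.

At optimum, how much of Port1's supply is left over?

0

An optimal plan:
  Port1–Inland1: 20 TEU
  Port1–Inland3: 10 TEU
  Port1–Inland4: 10 TEU
  Port2–Inland1: 10 TEU
  Port2–Inland2: 10 TEU
Total cost = 320.
Port1 ships 40 of its 40, leaving 0.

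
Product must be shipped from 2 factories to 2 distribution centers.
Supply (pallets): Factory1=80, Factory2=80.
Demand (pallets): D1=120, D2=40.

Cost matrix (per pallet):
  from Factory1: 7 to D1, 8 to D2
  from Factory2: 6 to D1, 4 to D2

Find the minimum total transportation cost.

960

A cheapest plan:
  Factory1–D1: 80 × 7 = 560
  Factory2–D1: 40 × 6 = 240
  Factory2–D2: 40 × 4 = 160
Total = 560 + 240 + 160 = 960.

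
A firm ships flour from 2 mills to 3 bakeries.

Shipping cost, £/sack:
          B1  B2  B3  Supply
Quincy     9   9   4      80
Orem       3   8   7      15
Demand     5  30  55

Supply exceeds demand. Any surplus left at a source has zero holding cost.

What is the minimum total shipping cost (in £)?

495

An optimal shipping plan:
  Quincy->B2: 20 × £9 = £180
  Quincy->B3: 55 × £4 = £220
  Orem->B1: 5 × £3 = £15
  Orem->B2: 10 × £8 = £80
Total = 180 + 220 + 15 + 80 = £495.
(Supply check: Quincy ships 75; Orem ships 15.)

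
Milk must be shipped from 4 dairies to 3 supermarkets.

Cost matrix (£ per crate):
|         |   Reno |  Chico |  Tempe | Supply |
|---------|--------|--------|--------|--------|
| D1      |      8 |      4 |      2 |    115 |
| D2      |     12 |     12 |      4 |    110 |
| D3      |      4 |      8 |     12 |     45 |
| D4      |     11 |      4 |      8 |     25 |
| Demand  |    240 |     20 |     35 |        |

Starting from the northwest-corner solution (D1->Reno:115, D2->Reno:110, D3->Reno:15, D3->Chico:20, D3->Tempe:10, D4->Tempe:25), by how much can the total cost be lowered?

505

Current plan cost = 115·8 + 110·12 + 15·4 + 20·8 + 10·12 + 25·8 = £2780.
Optimal plan:
  D1–Reno: 115 crates
  D2–Reno: 75 crates
  D2–Tempe: 35 crates
  D3–Reno: 45 crates
  D4–Reno: 5 crates
  D4–Chico: 20 crates
Optimal cost = £2275.
Saving = 2780 − 2275 = £505.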